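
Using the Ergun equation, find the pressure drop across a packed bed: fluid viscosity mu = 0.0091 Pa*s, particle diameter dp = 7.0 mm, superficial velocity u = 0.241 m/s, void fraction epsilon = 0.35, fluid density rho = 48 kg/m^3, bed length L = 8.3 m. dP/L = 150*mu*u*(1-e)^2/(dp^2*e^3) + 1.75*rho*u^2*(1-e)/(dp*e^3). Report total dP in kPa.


dp = 7.0 mm = 0.007 m
Viscous term = 150*0.0091*0.241*(1-0.35)^2 / (0.007^2*0.35^3) = 66157.1
Inertial term = 1.75*48*0.241^2*(1-0.35) / (0.007*0.35^3) = 10566.3
dP/L = 66157.1 + 10566.3 = 76723.4 Pa/m
dP = 76723.4 * 8.3 / 1000 = 636.8 kPa

636.8 kPa


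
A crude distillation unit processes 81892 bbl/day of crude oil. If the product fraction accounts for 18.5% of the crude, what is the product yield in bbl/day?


Crude throughput = 81892 bbl/day
Fraction yield = 18.5%
yield = throughput * fraction / 100
yield = 81892 * 18.5 / 100 = 15150.02

15150.02 bbl/day


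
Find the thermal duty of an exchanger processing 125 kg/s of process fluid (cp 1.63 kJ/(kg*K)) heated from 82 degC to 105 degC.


Q = m_dot * cp * delta_T
delta_T = 105 - 82 = 23 K
Q = 125 * 1.63 * 23
= 203.75 * 23
= 4686.25 kW

4686.25 kW


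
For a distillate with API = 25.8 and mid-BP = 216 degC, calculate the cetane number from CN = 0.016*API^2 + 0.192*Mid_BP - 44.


CN = 0.016 * 25.8^2 + 0.192 * 216 - 44
CN = 10.65024 + 41.472 - 44 = 8.12224

8.12224


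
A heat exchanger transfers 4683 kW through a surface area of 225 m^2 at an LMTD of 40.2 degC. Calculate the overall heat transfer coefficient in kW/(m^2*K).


From Q = U*A*LMTD, U = Q / (A * LMTD)
U = 4683 / (225 * 40.2) = 4683 / 9045 = 0.5177

0.5177 kW/(m^2*K)


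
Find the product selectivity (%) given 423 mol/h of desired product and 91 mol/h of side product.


Selectivity = desired / (desired + undesired) * 100
Total products = 423 + 91 = 514 mol/h
S = 423 / 514 * 100
= 0.8230 * 100
= 82.30 %

82.30 %


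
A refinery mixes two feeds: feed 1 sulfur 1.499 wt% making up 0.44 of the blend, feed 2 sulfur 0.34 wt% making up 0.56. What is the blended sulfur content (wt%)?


Linear sulfur blending: S_blend = x1*S1 + x2*S2
Contribution 1: 0.44 * 1.499 = 0.65956 wt%
Contribution 2: 0.56 * 0.34 = 0.1904 wt%
S_blend = 0.65956 + 0.1904 = 0.84996

0.84996 wt%


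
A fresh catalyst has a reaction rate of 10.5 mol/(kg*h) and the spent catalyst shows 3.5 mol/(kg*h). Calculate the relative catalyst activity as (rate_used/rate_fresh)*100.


Activity (%) = (rate_used / rate_fresh) * 100
rate_used = 3.5, rate_fresh = 10.5
= (3.5 / 10.5) * 100
= 0.3333 * 100 = 33.33

33.33 %


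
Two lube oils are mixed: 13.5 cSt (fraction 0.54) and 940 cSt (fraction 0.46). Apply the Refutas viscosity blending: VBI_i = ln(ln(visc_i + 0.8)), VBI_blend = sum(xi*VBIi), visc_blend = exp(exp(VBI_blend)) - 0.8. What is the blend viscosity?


Refutas method: VBN_i = 14.534*ln(ln(visc_i + 0.8)) + 10.975, blended linearly by mass fraction; since VBN is linear in VBI_i = ln(ln(visc_i + 0.8)) and the fractions sum to 1, blend VBI directly: visc = exp(exp(VBI_blend)) - 0.8
VBI_1 = ln(ln(13.5 + 0.8)) = 0.978424
VBI_2 = ln(ln(940 + 0.8)) = 1.92377
VBI_blend = 0.54 * 0.978424 + 0.46 * 1.92377 = 1.41328
visc_blend = exp(exp(1.41328)) - 0.8 = 60.11

60.11 cSt


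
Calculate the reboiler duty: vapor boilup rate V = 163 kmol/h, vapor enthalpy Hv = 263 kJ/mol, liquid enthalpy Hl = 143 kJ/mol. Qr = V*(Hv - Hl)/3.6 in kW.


Qr = 163 * (263 - 143) / 3.6 = 163 * 120 / 3.6 = 5433

5433 kW


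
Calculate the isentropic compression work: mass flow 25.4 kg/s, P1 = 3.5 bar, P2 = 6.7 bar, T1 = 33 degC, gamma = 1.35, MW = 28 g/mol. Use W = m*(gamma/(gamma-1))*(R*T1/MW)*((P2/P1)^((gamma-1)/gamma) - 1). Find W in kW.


Isentropic work: W = m*(gamma/(gamma-1))*(R*T1/MW)*((P2/P1)^((gamma-1)/gamma) - 1)
T1 = 33 + 273.15 = 306.15 K
Pressure ratio = 6.7 / 3.5 = 1.91429
Exponent = (1.35 - 1)/1.35 = 0.259259
(P2/P1)^exp - 1 = 1.91429^0.259259 - 1 = 0.18335
W = 25.4 * 1.35 / 0.35 * 8.314 * 306.15 / 28 * 0.18335 = 1633

1633 kW


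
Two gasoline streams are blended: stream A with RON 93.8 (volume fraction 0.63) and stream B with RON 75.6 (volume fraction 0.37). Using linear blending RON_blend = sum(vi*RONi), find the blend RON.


Linear blending: RON_blend = sum(vi * RONi)
Contribution 1: 0.63 * 93.8 = 59.094
Contribution 2: 0.37 * 75.6 = 27.972
RON_blend = 59.094 + 27.972 = 87.066

87.066


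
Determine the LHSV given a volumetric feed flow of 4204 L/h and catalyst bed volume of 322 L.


LHSV = volumetric feed rate / catalyst volume
= 4204 L/h / 322 L
= 13.06 h^-1

13.06 h^-1


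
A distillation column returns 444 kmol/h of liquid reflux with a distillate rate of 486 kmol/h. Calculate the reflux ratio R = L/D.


Reflux ratio definition: R = L / D (liquid returned / distillate withdrawn)
L = 444 kmol/h, D = 486 kmol/h
R = 444 / 486 = 0.9136

0.9136


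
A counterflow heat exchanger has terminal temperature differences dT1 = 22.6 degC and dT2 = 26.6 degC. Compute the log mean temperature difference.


LMTD = (dT1 - dT2) / ln(dT1/dT2)
= (22.6 - 26.6) / ln(22.6 / 26.6) = -4 / -0.162961 = 24.55

24.55 degC


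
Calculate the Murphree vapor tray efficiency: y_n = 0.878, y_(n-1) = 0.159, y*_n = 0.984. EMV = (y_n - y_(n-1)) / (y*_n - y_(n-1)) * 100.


Murphree vapor efficiency: EMV = (y_n - y_(n-1)) / (y*_n - y_(n-1)) * 100
EMV = (0.878 - 0.159) / (0.984 - 0.159) * 100 = 0.719 / 0.825 * 100 = 87.15

87.15 %


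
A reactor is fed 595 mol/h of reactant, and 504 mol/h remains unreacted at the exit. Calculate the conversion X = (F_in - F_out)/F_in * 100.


X = (F_in - F_out) / F_in * 100
Moles reacted = 595 - 504 = 91
X = 91 / 595 * 100
= 0.1529 * 100
= 15.29 %

15.29 %


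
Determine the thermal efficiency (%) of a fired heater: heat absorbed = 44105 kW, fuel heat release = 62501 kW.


Furnace efficiency = Q_absorbed / Q_fuel * 100
= 44105 / 62501 * 100 = 70.57

70.57 %


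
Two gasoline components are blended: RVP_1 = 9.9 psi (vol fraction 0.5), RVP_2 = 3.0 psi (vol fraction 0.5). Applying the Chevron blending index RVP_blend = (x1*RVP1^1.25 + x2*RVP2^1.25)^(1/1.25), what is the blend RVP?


Chevron index: RVP_blend = (sum xi*RVPi^1.25)^(1/1.25)
RVP^1.25 terms: 0.5 * 9.9^1.25 + 0.5 * 3.0^1.25 = 10.7545
RVP_blend = 10.7545^(1/1.25) = 6.688

6.688 psi


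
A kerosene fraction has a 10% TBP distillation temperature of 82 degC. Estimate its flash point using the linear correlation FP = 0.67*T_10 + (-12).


FP = 0.67 * 82 + (-12) = 42.94

42.94 degC


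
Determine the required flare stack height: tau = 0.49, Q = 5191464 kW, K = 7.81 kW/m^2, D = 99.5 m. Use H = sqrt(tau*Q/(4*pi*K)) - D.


tau*Q/(4*pi*K) = 0.49 * 5191464 / (4 * pi * 7.81) = 25919.4
sqrt(25919.4) = 160.995
H = 160.995 - 99.5 = 61.50

61.50 m


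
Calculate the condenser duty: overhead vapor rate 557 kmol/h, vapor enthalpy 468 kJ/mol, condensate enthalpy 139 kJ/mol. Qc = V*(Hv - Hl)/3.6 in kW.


Qc = 557 * (468 - 139) / 3.6 = 557 * 329 / 3.6 = 50900

50900 kW


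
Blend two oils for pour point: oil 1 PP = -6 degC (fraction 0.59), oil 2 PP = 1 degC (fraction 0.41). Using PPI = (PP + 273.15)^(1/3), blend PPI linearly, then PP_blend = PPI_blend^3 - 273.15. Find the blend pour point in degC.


PPI_1 = (-6 + 273.15)^(1/3) = 6.440482
PPI_2 = (1 + 273.15)^(1/3) = 6.49625
PPI_blend = 0.59 * 6.440482 + 0.41 * 6.49625 = 6.463347
PP_blend = 6.463347^3 - 273.15 = 270.0054 - 273.15 = -3.14

-3.14 degC


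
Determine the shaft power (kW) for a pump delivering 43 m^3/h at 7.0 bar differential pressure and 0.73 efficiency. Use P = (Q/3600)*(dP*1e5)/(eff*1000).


Q = 43 / 3600 = 0.0119444 m^3/s
P = 0.0119444 * (7.0 * 1e5) / 0.73 / 1000 = 11.45

11.45 kW


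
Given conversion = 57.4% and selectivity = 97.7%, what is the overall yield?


Overall yield = conversion (%) * selectivity (%) / 100
Conversion = 57.4%, Selectivity = 97.7%
Y = 57.4 * 97.7 / 100
= 56.0798 %

56.0798 %


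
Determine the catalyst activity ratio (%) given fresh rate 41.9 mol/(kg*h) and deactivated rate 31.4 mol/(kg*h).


Activity (%) = (rate_used / rate_fresh) * 100
rate_used = 31.4, rate_fresh = 41.9
= (31.4 / 41.9) * 100
= 0.7494 * 100 = 74.94

74.94 %


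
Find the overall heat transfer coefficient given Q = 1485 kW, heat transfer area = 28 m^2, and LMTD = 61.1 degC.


From Q = U*A*LMTD, U = Q / (A * LMTD)
U = 1485 / (28 * 61.1) = 1485 / 1710.8 = 0.8680

0.8680 kW/(m^2*K)


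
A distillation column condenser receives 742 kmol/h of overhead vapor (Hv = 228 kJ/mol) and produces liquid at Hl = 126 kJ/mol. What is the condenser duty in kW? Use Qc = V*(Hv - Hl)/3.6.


Qc = 742 * (228 - 126) / 3.6 = 742 * 102 / 3.6 = 21020

21020 kW


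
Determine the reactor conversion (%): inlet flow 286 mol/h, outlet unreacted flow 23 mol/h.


X = (F_in - F_out) / F_in * 100
Moles reacted = 286 - 23 = 263
X = 263 / 286 * 100
= 0.9196 * 100
= 91.96 %

91.96 %


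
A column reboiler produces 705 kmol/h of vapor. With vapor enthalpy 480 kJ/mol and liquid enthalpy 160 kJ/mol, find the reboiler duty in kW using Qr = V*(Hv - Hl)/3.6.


Qr = 705 * (480 - 160) / 3.6 = 705 * 320 / 3.6 = 62670

62670 kW


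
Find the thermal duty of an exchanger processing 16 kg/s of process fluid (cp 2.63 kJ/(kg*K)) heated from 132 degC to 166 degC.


Q = m_dot * cp * delta_T
delta_T = 166 - 132 = 34 K
Q = 16 * 2.63 * 34
= 42.08 * 34
= 1430.72 kW

1430.72 kW


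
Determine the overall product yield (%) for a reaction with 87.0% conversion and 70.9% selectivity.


Overall yield = conversion (%) * selectivity (%) / 100
Conversion = 87.0%, Selectivity = 70.9%
Y = 87.0 * 70.9 / 100
= 61.683 %

61.683 %


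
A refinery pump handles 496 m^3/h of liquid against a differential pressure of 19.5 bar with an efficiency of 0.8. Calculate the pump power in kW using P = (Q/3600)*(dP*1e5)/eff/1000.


Q = 496 / 3600 = 0.137778 m^3/s
P = 0.137778 * (19.5 * 1e5) / 0.8 / 1000 = 335.8

335.8 kW


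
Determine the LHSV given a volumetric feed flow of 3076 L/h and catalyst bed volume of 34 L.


LHSV = volumetric feed rate / catalyst volume
= 3076 L/h / 34 L
= 90.47 h^-1

90.47 h^-1


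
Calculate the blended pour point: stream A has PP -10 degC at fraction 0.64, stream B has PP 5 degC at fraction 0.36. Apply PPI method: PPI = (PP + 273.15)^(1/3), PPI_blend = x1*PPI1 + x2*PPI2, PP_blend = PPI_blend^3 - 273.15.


PPI_1 = (-10 + 273.15)^(1/3) = 6.408176
PPI_2 = (5 + 273.15)^(1/3) = 6.527693
PPI_blend = 0.64 * 6.408176 + 0.36 * 6.527693 = 6.451202
PP_blend = 6.451202^3 - 273.15 = 268.4862 - 273.15 = -4.66

-4.66 degC


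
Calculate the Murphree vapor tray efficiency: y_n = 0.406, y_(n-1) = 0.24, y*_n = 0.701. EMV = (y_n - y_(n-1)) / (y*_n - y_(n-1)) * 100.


Murphree vapor efficiency: EMV = (y_n - y_(n-1)) / (y*_n - y_(n-1)) * 100
EMV = (0.406 - 0.24) / (0.701 - 0.24) * 100 = 0.166 / 0.461 * 100 = 36.01

36.01 %


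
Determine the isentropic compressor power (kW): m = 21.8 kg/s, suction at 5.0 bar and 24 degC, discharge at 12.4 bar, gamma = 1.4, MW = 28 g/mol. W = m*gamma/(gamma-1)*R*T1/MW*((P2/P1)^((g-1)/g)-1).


Isentropic work: W = m*(gamma/(gamma-1))*(R*T1/MW)*((P2/P1)^((gamma-1)/gamma) - 1)
T1 = 24 + 273.15 = 297.15 K
Pressure ratio = 12.4 / 5.0 = 2.48
Exponent = (1.4 - 1)/1.4 = 0.285714
(P2/P1)^exp - 1 = 2.48^0.285714 - 1 = 0.296285
W = 21.8 * 1.4 / 0.4 * 8.314 * 297.15 / 28 * 0.296285 = 1995

1995 kW


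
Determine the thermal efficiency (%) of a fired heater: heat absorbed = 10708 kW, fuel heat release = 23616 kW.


Furnace efficiency = Q_absorbed / Q_fuel * 100
= 10708 / 23616 * 100 = 45.34

45.34 %


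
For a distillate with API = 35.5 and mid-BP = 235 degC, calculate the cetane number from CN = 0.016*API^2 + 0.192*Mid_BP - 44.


CN = 0.016 * 35.5^2 + 0.192 * 235 - 44
CN = 20.164 + 45.12 - 44 = 21.284

21.284


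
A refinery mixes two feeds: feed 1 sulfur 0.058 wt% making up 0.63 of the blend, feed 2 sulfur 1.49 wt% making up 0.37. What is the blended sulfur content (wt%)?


Linear sulfur blending: S_blend = x1*S1 + x2*S2
Contribution 1: 0.63 * 0.058 = 0.03654 wt%
Contribution 2: 0.37 * 1.49 = 0.5513 wt%
S_blend = 0.03654 + 0.5513 = 0.58784

0.58784 wt%


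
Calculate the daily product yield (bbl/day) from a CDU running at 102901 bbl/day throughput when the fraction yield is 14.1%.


Crude throughput = 102901 bbl/day
Fraction yield = 14.1%
yield = throughput * fraction / 100
yield = 102901 * 14.1 / 100 = 14509.041

14509.041 bbl/day


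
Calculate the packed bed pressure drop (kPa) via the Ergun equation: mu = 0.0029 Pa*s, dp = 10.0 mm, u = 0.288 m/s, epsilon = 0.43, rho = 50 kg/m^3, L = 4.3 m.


dp = 10.0 mm = 0.01 m
Viscous term = 150*0.0029*0.288*(1-0.43)^2 / (0.01^2*0.43^3) = 5119.48
Inertial term = 1.75*50*0.288^2*(1-0.43) / (0.01*0.43^3) = 5203.1
dP/L = 5119.48 + 5203.1 = 10322.6 Pa/m
dP = 10322.6 * 4.3 / 1000 = 44.39 kPa

44.39 kPa


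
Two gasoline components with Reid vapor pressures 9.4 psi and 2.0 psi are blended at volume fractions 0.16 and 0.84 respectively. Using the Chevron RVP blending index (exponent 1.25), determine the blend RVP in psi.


Chevron index: RVP_blend = (sum xi*RVPi^1.25)^(1/1.25)
RVP^1.25 terms: 0.16 * 9.4^1.25 + 0.84 * 2.0^1.25 = 4.63135
RVP_blend = 4.63135^(1/1.25) = 3.409

3.409 psi


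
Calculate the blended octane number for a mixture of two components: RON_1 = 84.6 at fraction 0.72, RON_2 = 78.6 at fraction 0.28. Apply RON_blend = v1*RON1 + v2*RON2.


Linear blending: RON_blend = sum(vi * RONi)
Contribution 1: 0.72 * 84.6 = 60.912
Contribution 2: 0.28 * 78.6 = 22.008
RON_blend = 60.912 + 22.008 = 82.92

82.92


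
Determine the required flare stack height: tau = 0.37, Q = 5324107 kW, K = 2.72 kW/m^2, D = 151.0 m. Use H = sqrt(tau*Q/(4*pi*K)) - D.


tau*Q/(4*pi*K) = 0.37 * 5324107 / (4 * pi * 2.72) = 57632.8
sqrt(57632.8) = 240.068
H = 240.068 - 151.0 = 89.07

89.07 m


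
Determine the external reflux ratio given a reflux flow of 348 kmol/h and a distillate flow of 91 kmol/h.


Reflux ratio definition: R = L / D (liquid returned / distillate withdrawn)
L = 348 kmol/h, D = 91 kmol/h
R = 348 / 91 = 3.824

3.824


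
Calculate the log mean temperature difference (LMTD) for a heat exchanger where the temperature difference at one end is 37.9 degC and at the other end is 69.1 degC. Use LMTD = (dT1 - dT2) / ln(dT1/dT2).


LMTD = (dT1 - dT2) / ln(dT1/dT2)
= (37.9 - 69.1) / ln(37.9 / 69.1) = -31.2 / -0.600604 = 51.95

51.95 degC


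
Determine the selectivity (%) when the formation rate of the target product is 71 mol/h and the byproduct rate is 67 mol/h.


Selectivity = desired / (desired + undesired) * 100
Total products = 71 + 67 = 138 mol/h
S = 71 / 138 * 100
= 0.5145 * 100
= 51.45 %

51.45 %


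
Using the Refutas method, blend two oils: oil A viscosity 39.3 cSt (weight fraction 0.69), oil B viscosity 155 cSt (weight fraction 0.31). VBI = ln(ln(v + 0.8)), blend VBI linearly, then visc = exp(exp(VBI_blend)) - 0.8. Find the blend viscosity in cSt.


Refutas method: VBN_i = 14.534*ln(ln(visc_i + 0.8)) + 10.975, blended linearly by mass fraction; since VBN is linear in VBI_i = ln(ln(visc_i + 0.8)) and the fractions sum to 1, blend VBI directly: visc = exp(exp(VBI_blend)) - 0.8
VBI_1 = ln(ln(39.3 + 0.8)) = 1.306
VBI_2 = ln(ln(155 + 0.8)) = 1.61911
VBI_blend = 0.69 * 1.306 + 0.31 * 1.61911 = 1.40306
visc_blend = exp(exp(1.40306)) - 0.8 = 57.62

57.62 cSt


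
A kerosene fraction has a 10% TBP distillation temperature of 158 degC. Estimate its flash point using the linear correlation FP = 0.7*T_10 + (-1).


FP = 0.7 * 158 + (-1) = 109.6

109.6 degC


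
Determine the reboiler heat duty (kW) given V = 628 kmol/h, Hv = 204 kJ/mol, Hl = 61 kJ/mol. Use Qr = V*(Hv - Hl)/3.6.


Qr = 628 * (204 - 61) / 3.6 = 628 * 143 / 3.6 = 24950

24950 kW


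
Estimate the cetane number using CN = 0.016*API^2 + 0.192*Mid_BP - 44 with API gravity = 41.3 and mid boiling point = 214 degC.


CN = 0.016 * 41.3^2 + 0.192 * 214 - 44
CN = 27.29104 + 41.088 - 44 = 24.37904

24.37904


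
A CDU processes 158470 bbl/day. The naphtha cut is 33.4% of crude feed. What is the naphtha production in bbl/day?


Crude throughput = 158470 bbl/day
Fraction yield = 33.4%
yield = throughput * fraction / 100
yield = 158470 * 33.4 / 100 = 52928.98

52928.98 bbl/day


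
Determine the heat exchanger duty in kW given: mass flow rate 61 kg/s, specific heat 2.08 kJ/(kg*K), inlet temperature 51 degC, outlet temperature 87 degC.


Q = m_dot * cp * delta_T
delta_T = 87 - 51 = 36 K
Q = 61 * 2.08 * 36
= 126.88 * 36
= 4567.68 kW

4567.68 kW


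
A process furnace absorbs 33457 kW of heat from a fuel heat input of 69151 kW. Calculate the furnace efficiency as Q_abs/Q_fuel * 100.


Furnace efficiency = Q_absorbed / Q_fuel * 100
= 33457 / 69151 * 100 = 48.38

48.38 %


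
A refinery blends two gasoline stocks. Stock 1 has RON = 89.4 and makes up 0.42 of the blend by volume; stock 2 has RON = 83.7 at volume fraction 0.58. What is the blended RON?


Linear blending: RON_blend = sum(vi * RONi)
Contribution 1: 0.42 * 89.4 = 37.548
Contribution 2: 0.58 * 83.7 = 48.546
RON_blend = 37.548 + 48.546 = 86.094

86.094


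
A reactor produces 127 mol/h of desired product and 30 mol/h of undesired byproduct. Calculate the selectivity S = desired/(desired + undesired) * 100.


Selectivity = desired / (desired + undesired) * 100
Total products = 127 + 30 = 157 mol/h
S = 127 / 157 * 100
= 0.8089 * 100
= 80.89 %

80.89 %


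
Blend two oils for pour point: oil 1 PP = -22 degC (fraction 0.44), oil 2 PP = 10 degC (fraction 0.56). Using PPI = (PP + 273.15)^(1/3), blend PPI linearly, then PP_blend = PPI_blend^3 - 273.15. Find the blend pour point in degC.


PPI_1 = (-22 + 273.15)^(1/3) = 6.30925
PPI_2 = (10 + 273.15)^(1/3) = 6.566574
PPI_blend = 0.44 * 6.30925 + 0.56 * 6.566574 = 6.453351
PP_blend = 6.453351^3 - 273.15 = 268.7546 - 273.15 = -4.4

-4.4 degC


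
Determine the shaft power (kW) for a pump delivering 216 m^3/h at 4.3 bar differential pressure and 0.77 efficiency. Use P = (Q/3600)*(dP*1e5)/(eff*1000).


Q = 216 / 3600 = 0.06 m^3/s
P = 0.06 * (4.3 * 1e5) / 0.77 / 1000 = 33.51

33.51 kW


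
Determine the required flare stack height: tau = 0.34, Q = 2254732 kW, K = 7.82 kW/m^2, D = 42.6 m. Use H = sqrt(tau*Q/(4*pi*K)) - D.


tau*Q/(4*pi*K) = 0.34 * 2254732 / (4 * pi * 7.82) = 7801.12
sqrt(7801.12) = 88.3239
H = 88.3239 - 42.6 = 45.72

45.72 m


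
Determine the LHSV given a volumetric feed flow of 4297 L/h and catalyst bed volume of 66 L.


LHSV = volumetric feed rate / catalyst volume
= 4297 L/h / 66 L
= 65.11 h^-1

65.11 h^-1


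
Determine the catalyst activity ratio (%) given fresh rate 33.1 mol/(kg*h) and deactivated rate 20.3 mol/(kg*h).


Activity (%) = (rate_used / rate_fresh) * 100
rate_used = 20.3, rate_fresh = 33.1
= (20.3 / 33.1) * 100
= 0.6133 * 100 = 61.33

61.33 %


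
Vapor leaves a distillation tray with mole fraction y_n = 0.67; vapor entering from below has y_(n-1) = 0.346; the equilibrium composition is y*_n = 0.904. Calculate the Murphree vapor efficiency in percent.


Murphree vapor efficiency: EMV = (y_n - y_(n-1)) / (y*_n - y_(n-1)) * 100
EMV = (0.67 - 0.346) / (0.904 - 0.346) * 100 = 0.324 / 0.558 * 100 = 58.06

58.06 %


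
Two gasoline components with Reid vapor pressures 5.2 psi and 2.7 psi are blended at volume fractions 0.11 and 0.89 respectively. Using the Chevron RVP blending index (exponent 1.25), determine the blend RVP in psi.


Chevron index: RVP_blend = (sum xi*RVPi^1.25)^(1/1.25)
RVP^1.25 terms: 0.11 * 5.2^1.25 + 0.89 * 2.7^1.25 = 3.94408
RVP_blend = 3.94408^(1/1.25) = 2.997

2.997 psi


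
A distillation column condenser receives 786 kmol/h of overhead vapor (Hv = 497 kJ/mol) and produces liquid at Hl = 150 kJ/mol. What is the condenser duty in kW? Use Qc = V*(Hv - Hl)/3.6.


Qc = 786 * (497 - 150) / 3.6 = 786 * 347 / 3.6 = 75760

75760 kW


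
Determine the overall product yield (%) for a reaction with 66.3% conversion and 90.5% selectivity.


Overall yield = conversion (%) * selectivity (%) / 100
Conversion = 66.3%, Selectivity = 90.5%
Y = 66.3 * 90.5 / 100
= 60.0015 %

60.0015 %


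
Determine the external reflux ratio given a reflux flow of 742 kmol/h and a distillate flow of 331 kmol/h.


Reflux ratio definition: R = L / D (liquid returned / distillate withdrawn)
L = 742 kmol/h, D = 331 kmol/h
R = 742 / 331 = 2.242

2.242


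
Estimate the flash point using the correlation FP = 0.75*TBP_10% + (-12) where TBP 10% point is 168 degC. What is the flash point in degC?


FP = 0.75 * 168 + (-12) = 114

114 degC


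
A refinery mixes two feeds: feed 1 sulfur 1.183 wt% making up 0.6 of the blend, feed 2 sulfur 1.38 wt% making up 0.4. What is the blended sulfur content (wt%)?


Linear sulfur blending: S_blend = x1*S1 + x2*S2
Contribution 1: 0.6 * 1.183 = 0.7098 wt%
Contribution 2: 0.4 * 1.38 = 0.552 wt%
S_blend = 0.7098 + 0.552 = 1.2618

1.2618 wt%


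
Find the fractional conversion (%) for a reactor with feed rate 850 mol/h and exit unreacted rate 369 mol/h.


X = (F_in - F_out) / F_in * 100
Moles reacted = 850 - 369 = 481
X = 481 / 850 * 100
= 0.5659 * 100
= 56.59 %

56.59 %


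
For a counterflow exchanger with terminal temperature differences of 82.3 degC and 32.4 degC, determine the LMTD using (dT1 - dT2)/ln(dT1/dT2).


LMTD = (dT1 - dT2) / ln(dT1/dT2)
= (82.3 - 32.4) / ln(82.3 / 32.4) = 49.9 / 0.932213 = 53.53

53.53 degC


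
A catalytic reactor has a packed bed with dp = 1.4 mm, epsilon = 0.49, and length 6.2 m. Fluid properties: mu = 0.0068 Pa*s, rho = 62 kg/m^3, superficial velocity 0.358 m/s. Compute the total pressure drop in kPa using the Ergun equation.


dp = 1.4 mm = 0.0014 m
Viscous term = 150*0.0068*0.358*(1-0.49)^2 / (0.0014^2*0.49^3) = 411888
Inertial term = 1.75*62*0.358^2*(1-0.49) / (0.0014*0.49^3) = 43057.6
dP/L = 411888 + 43057.6 = 454946 Pa/m
dP = 454946 * 6.2 / 1000 = 2821 kPa

2821 kPa


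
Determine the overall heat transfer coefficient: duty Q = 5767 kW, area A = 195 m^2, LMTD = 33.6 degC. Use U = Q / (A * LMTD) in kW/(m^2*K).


From Q = U*A*LMTD, U = Q / (A * LMTD)
U = 5767 / (195 * 33.6) = 5767 / 6552 = 0.8802

0.8802 kW/(m^2*K)


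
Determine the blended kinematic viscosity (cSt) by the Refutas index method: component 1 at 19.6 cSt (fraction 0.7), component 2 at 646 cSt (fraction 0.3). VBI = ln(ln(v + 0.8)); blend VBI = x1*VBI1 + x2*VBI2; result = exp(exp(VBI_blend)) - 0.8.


Refutas method: VBN_i = 14.534*ln(ln(visc_i + 0.8)) + 10.975, blended linearly by mass fraction; since VBN is linear in VBI_i = ln(ln(visc_i + 0.8)) and the fractions sum to 1, blend VBI directly: visc = exp(exp(VBI_blend)) - 0.8
VBI_1 = ln(ln(19.6 + 0.8)) = 1.10378
VBI_2 = ln(ln(646 + 0.8)) = 1.86749
VBI_blend = 0.7 * 1.10378 + 0.3 * 1.86749 = 1.33289
visc_blend = exp(exp(1.33289)) - 0.8 = 43.54

43.54 cSt


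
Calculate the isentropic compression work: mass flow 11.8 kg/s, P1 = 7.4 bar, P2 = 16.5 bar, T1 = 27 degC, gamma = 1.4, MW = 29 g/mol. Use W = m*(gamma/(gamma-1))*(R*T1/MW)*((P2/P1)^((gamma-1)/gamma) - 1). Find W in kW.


Isentropic work: W = m*(gamma/(gamma-1))*(R*T1/MW)*((P2/P1)^((gamma-1)/gamma) - 1)
T1 = 27 + 273.15 = 300.15 K
Pressure ratio = 16.5 / 7.4 = 2.22973
Exponent = (1.4 - 1)/1.4 = 0.285714
(P2/P1)^exp - 1 = 2.22973^0.285714 - 1 = 0.257478
W = 11.8 * 1.4 / 0.4 * 8.314 * 300.15 / 29 * 0.257478 = 915.0

915.0 kW


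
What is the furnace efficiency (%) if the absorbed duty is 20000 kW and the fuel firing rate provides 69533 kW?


Furnace efficiency = Q_absorbed / Q_fuel * 100
= 20000 / 69533 * 100 = 28.76

28.76 %


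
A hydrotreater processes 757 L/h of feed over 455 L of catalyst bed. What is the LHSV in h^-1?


LHSV = volumetric feed rate / catalyst volume
= 757 L/h / 455 L
= 1.664 h^-1

1.664 h^-1


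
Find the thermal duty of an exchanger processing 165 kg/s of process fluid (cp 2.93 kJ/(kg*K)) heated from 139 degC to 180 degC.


Q = m_dot * cp * delta_T
delta_T = 180 - 139 = 41 K
Q = 165 * 2.93 * 41
= 483.45 * 41
= 19821.45 kW

19821.45 kW


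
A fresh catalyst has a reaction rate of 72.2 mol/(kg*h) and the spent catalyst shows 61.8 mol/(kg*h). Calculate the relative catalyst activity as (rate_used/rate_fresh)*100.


Activity (%) = (rate_used / rate_fresh) * 100
rate_used = 61.8, rate_fresh = 72.2
= (61.8 / 72.2) * 100
= 0.8560 * 100 = 85.60

85.60 %


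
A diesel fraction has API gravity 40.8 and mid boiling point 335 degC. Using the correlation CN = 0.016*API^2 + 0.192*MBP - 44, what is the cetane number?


CN = 0.016 * 40.8^2 + 0.192 * 335 - 44
CN = 26.63424 + 64.32 - 44 = 46.95424

46.95424


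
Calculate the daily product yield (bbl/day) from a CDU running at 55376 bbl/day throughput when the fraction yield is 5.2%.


Crude throughput = 55376 bbl/day
Fraction yield = 5.2%
yield = throughput * fraction / 100
yield = 55376 * 5.2 / 100 = 2879.552

2879.552 bbl/day


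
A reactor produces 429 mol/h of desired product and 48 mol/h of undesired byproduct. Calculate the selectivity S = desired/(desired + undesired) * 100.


Selectivity = desired / (desired + undesired) * 100
Total products = 429 + 48 = 477 mol/h
S = 429 / 477 * 100
= 0.8994 * 100
= 89.94 %

89.94 %


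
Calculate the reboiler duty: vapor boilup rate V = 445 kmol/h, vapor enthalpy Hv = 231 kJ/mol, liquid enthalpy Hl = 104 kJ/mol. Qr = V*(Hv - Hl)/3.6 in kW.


Qr = 445 * (231 - 104) / 3.6 = 445 * 127 / 3.6 = 15700

15700 kW


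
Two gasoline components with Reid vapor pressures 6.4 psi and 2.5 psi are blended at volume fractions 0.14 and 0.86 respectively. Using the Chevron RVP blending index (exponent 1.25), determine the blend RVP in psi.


Chevron index: RVP_blend = (sum xi*RVPi^1.25)^(1/1.25)
RVP^1.25 terms: 0.14 * 6.4^1.25 + 0.86 * 2.5^1.25 = 4.12861
RVP_blend = 4.12861^(1/1.25) = 3.109

3.109 psi


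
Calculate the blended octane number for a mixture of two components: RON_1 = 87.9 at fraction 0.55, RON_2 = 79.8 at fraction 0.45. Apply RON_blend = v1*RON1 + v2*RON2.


Linear blending: RON_blend = sum(vi * RONi)
Contribution 1: 0.55 * 87.9 = 48.345
Contribution 2: 0.45 * 79.8 = 35.91
RON_blend = 48.345 + 35.91 = 84.255

84.255


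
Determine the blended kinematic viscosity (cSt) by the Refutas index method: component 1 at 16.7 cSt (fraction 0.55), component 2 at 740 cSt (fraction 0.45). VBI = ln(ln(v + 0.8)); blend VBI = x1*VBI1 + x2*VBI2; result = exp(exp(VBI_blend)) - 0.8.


Refutas method: VBN_i = 14.534*ln(ln(visc_i + 0.8)) + 10.975, blended linearly by mass fraction; since VBN is linear in VBI_i = ln(ln(visc_i + 0.8)) and the fractions sum to 1, blend VBI directly: visc = exp(exp(VBI_blend)) - 0.8
VBI_1 = ln(ln(16.7 + 0.8)) = 1.05159
VBI_2 = ln(ln(740 + 0.8)) = 1.88824
VBI_blend = 0.55 * 1.05159 + 0.45 * 1.88824 = 1.42808
visc_blend = exp(exp(1.42808)) - 0.8 = 63.96

63.96 cSt


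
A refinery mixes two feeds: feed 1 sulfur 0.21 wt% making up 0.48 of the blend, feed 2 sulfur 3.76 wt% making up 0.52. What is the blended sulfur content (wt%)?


Linear sulfur blending: S_blend = x1*S1 + x2*S2
Contribution 1: 0.48 * 0.21 = 0.1008 wt%
Contribution 2: 0.52 * 3.76 = 1.9552 wt%
S_blend = 0.1008 + 1.9552 = 2.056

2.056 wt%


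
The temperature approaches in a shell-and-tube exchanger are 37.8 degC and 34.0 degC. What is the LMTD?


LMTD = (dT1 - dT2) / ln(dT1/dT2)
= (37.8 - 34.0) / ln(37.8 / 34.0) = 3.8 / 0.105949 = 35.87

35.87 degC


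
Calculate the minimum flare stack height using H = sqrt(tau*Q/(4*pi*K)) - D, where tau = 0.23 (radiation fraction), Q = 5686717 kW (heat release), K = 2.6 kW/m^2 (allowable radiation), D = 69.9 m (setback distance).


tau*Q/(4*pi*K) = 0.23 * 5686717 / (4 * pi * 2.6) = 40031.9
sqrt(40031.9) = 200.08
H = 200.08 - 69.9 = 130.2

130.2 m


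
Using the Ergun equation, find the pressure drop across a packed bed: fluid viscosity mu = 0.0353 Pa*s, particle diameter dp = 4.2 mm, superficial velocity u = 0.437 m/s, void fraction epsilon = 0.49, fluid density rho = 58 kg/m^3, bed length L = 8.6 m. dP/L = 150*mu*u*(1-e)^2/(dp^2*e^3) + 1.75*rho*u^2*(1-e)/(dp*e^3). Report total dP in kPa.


dp = 4.2 mm = 0.0042 m
Viscous term = 150*0.0353*0.437*(1-0.49)^2 / (0.0042^2*0.49^3) = 290002
Inertial term = 1.75*58*0.437^2*(1-0.49) / (0.0042*0.49^3) = 20006.1
dP/L = 290002 + 20006.1 = 310008 Pa/m
dP = 310008 * 8.6 / 1000 = 2666 kPa

2666 kPa


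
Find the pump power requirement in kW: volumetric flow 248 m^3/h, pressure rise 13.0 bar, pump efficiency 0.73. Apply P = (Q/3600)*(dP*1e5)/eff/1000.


Q = 248 / 3600 = 0.0688889 m^3/s
P = 0.0688889 * (13.0 * 1e5) / 0.73 / 1000 = 122.7

122.7 kW


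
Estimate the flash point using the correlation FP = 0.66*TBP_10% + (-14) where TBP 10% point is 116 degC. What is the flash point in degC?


FP = 0.66 * 116 + (-14) = 62.56

62.56 degC


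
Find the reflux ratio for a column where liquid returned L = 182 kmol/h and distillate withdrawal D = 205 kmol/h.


Reflux ratio definition: R = L / D (liquid returned / distillate withdrawn)
L = 182 kmol/h, D = 205 kmol/h
R = 182 / 205 = 0.8878

0.8878


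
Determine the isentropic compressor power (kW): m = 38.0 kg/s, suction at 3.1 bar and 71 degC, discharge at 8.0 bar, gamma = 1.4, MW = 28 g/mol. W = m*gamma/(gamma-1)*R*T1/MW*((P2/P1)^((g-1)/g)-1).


Isentropic work: W = m*(gamma/(gamma-1))*(R*T1/MW)*((P2/P1)^((gamma-1)/gamma) - 1)
T1 = 71 + 273.15 = 344.15 K
Pressure ratio = 8.0 / 3.1 = 2.58065
Exponent = (1.4 - 1)/1.4 = 0.285714
(P2/P1)^exp - 1 = 2.58065^0.285714 - 1 = 0.311103
W = 38.0 * 1.4 / 0.4 * 8.314 * 344.15 / 28 * 0.311103 = 4228

4228 kW


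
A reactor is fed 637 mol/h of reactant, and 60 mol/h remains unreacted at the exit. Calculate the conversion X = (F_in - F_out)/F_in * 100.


X = (F_in - F_out) / F_in * 100
Moles reacted = 637 - 60 = 577
X = 577 / 637 * 100
= 0.9058 * 100
= 90.58 %

90.58 %


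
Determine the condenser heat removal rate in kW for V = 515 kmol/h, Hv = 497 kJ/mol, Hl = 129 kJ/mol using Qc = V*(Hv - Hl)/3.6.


Qc = 515 * (497 - 129) / 3.6 = 515 * 368 / 3.6 = 52640

52640 kW


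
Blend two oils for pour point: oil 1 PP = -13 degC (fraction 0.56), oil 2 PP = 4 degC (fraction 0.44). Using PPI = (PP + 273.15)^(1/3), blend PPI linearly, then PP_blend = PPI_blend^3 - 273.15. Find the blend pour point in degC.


PPI_1 = (-13 + 273.15)^(1/3) = 6.383731
PPI_2 = (4 + 273.15)^(1/3) = 6.51986
PPI_blend = 0.56 * 6.383731 + 0.44 * 6.51986 = 6.443628
PP_blend = 6.443628^3 - 273.15 = 267.5416 - 273.15 = -5.61

-5.61 degC


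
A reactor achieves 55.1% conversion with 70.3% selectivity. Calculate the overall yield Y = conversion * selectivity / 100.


Overall yield = conversion (%) * selectivity (%) / 100
Conversion = 55.1%, Selectivity = 70.3%
Y = 55.1 * 70.3 / 100
= 38.7353 %

38.7353 %


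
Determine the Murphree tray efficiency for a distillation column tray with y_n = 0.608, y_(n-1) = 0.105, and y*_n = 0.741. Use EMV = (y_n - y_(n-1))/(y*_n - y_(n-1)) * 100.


Murphree vapor efficiency: EMV = (y_n - y_(n-1)) / (y*_n - y_(n-1)) * 100
EMV = (0.608 - 0.105) / (0.741 - 0.105) * 100 = 0.503 / 0.636 * 100 = 79.09

79.09 %


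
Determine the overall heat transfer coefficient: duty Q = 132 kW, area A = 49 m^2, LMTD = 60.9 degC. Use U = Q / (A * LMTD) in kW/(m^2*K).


From Q = U*A*LMTD, U = Q / (A * LMTD)
U = 132 / (49 * 60.9) = 132 / 2984.1 = 0.04423

0.04423 kW/(m^2*K)


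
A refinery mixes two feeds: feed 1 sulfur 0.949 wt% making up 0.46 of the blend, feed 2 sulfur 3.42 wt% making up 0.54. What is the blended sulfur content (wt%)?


Linear sulfur blending: S_blend = x1*S1 + x2*S2
Contribution 1: 0.46 * 0.949 = 0.43654 wt%
Contribution 2: 0.54 * 3.42 = 1.8468 wt%
S_blend = 0.43654 + 1.8468 = 2.28334

2.28334 wt%


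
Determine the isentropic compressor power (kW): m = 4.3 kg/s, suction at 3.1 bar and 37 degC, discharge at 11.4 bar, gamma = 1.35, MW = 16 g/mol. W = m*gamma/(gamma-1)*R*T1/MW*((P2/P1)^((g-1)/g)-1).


Isentropic work: W = m*(gamma/(gamma-1))*(R*T1/MW)*((P2/P1)^((gamma-1)/gamma) - 1)
T1 = 37 + 273.15 = 310.15 K
Pressure ratio = 11.4 / 3.1 = 3.67742
Exponent = (1.35 - 1)/1.35 = 0.259259
(P2/P1)^exp - 1 = 3.67742^0.259259 - 1 = 0.401594
W = 4.3 * 1.35 / 0.35 * 8.314 * 310.15 / 16 * 0.401594 = 1073

1073 kW


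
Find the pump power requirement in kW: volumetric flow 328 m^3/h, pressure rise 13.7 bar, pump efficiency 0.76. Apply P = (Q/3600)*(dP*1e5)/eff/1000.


Q = 328 / 3600 = 0.0911111 m^3/s
P = 0.0911111 * (13.7 * 1e5) / 0.76 / 1000 = 164.2

164.2 kW


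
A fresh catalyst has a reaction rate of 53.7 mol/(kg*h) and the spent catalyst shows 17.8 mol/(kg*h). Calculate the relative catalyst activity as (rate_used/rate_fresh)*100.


Activity (%) = (rate_used / rate_fresh) * 100
rate_used = 17.8, rate_fresh = 53.7
= (17.8 / 53.7) * 100
= 0.3315 * 100 = 33.15

33.15 %


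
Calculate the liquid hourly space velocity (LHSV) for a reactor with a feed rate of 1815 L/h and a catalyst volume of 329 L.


LHSV = volumetric feed rate / catalyst volume
= 1815 L/h / 329 L
= 5.517 h^-1

5.517 h^-1


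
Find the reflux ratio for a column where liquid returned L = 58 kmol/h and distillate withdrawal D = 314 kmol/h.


Reflux ratio definition: R = L / D (liquid returned / distillate withdrawn)
L = 58 kmol/h, D = 314 kmol/h
R = 58 / 314 = 0.1847

0.1847


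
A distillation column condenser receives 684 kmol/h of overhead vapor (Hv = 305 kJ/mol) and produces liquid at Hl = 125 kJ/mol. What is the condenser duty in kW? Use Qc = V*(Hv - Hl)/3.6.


Qc = 684 * (305 - 125) / 3.6 = 684 * 180 / 3.6 = 34200

34200 kW


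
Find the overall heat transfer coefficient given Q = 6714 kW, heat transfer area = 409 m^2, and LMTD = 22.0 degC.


From Q = U*A*LMTD, U = Q / (A * LMTD)
U = 6714 / (409 * 22.0) = 6714 / 8998 = 0.7462

0.7462 kW/(m^2*K)


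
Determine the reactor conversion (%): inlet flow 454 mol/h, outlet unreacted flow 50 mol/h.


X = (F_in - F_out) / F_in * 100
Moles reacted = 454 - 50 = 404
X = 404 / 454 * 100
= 0.8899 * 100
= 88.99 %

88.99 %


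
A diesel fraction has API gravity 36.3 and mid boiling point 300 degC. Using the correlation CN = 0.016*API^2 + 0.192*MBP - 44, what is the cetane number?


CN = 0.016 * 36.3^2 + 0.192 * 300 - 44
CN = 21.08304 + 57.6 - 44 = 34.68304

34.68304


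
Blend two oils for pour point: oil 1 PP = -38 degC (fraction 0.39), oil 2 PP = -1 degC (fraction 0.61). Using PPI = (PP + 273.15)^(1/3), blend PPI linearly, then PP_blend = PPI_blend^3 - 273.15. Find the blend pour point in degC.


PPI_1 = (-38 + 273.15)^(1/3) = 6.172318
PPI_2 = (-1 + 273.15)^(1/3) = 6.480414
PPI_blend = 0.39 * 6.172318 + 0.61 * 6.480414 = 6.360257
PP_blend = 6.360257^3 - 273.15 = 257.2906 - 273.15 = -15.86

-15.86 degC


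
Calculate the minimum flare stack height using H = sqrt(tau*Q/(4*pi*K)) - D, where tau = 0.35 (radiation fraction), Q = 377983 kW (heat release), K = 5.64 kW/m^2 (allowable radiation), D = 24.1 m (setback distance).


tau*Q/(4*pi*K) = 0.35 * 377983 / (4 * pi * 5.64) = 1866.6
sqrt(1866.6) = 43.2042
H = 43.2042 - 24.1 = 19.10

19.10 m


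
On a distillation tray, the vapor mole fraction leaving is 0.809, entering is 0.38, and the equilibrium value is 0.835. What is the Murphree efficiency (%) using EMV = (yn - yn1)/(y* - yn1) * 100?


Murphree vapor efficiency: EMV = (y_n - y_(n-1)) / (y*_n - y_(n-1)) * 100
EMV = (0.809 - 0.38) / (0.835 - 0.38) * 100 = 0.429 / 0.455 * 100 = 94.29

94.29 %


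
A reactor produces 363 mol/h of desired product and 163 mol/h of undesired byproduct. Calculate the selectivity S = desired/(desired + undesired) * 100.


Selectivity = desired / (desired + undesired) * 100
Total products = 363 + 163 = 526 mol/h
S = 363 / 526 * 100
= 0.6901 * 100
= 69.01 %

69.01 %


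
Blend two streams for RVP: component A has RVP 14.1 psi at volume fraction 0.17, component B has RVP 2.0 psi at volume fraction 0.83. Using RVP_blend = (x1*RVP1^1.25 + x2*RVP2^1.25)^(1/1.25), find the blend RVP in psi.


Chevron index: RVP_blend = (sum xi*RVPi^1.25)^(1/1.25)
RVP^1.25 terms: 0.17 * 14.1^1.25 + 0.83 * 2.0^1.25 = 6.61895
RVP_blend = 6.61895^(1/1.25) = 4.536

4.536 psi


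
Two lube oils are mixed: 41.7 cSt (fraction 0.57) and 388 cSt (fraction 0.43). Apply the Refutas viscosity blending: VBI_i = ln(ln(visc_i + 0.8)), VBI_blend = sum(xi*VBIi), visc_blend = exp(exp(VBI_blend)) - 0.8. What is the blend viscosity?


Refutas method: VBN_i = 14.534*ln(ln(visc_i + 0.8)) + 10.975, blended linearly by mass fraction; since VBN is linear in VBI_i = ln(ln(visc_i + 0.8)) and the fractions sum to 1, blend VBI directly: visc = exp(exp(VBI_blend)) - 0.8
VBI_1 = ln(ln(41.7 + 0.8)) = 1.32162
VBI_2 = ln(ln(388 + 0.8)) = 1.78558
VBI_blend = 0.57 * 1.32162 + 0.43 * 1.78558 = 1.52112
visc_blend = exp(exp(1.52112)) - 0.8 = 96.46

96.46 cSt


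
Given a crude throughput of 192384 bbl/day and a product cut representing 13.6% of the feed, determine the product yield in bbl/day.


Crude throughput = 192384 bbl/day
Fraction yield = 13.6%
yield = throughput * fraction / 100
yield = 192384 * 13.6 / 100 = 26164.224

26164.224 bbl/day


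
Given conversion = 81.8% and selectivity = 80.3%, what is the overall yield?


Overall yield = conversion (%) * selectivity (%) / 100
Conversion = 81.8%, Selectivity = 80.3%
Y = 81.8 * 80.3 / 100
= 65.6854 %

65.6854 %


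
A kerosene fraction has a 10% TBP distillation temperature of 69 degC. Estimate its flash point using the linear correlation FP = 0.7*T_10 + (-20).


FP = 0.7 * 69 + (-20) = 28.3

28.3 degC


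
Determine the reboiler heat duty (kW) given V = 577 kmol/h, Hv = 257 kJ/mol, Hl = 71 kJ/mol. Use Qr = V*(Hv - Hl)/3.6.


Qr = 577 * (257 - 71) / 3.6 = 577 * 186 / 3.6 = 29810

29810 kW


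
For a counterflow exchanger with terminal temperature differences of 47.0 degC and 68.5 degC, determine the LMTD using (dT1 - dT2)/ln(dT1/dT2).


LMTD = (dT1 - dT2) / ln(dT1/dT2)
= (47.0 - 68.5) / ln(47.0 / 68.5) = -21.5 / -0.376686 = 57.08

57.08 degC


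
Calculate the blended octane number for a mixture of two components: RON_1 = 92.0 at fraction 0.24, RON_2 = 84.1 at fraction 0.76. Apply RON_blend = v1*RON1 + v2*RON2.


Linear blending: RON_blend = sum(vi * RONi)
Contribution 1: 0.24 * 92.0 = 22.08
Contribution 2: 0.76 * 84.1 = 63.916
RON_blend = 22.08 + 63.916 = 85.996

85.996


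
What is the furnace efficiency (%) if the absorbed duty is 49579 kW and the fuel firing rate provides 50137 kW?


Furnace efficiency = Q_absorbed / Q_fuel * 100
= 49579 / 50137 * 100 = 98.89

98.89 %


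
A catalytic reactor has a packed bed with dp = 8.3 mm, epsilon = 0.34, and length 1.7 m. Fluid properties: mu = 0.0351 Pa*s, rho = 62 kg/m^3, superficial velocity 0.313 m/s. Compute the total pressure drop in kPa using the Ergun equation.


dp = 8.3 mm = 0.0083 m
Viscous term = 150*0.0351*0.313*(1-0.34)^2 / (0.0083^2*0.34^3) = 265117
Inertial term = 1.75*62*0.313^2*(1-0.34) / (0.0083*0.34^3) = 21505.4
dP/L = 265117 + 21505.4 = 286622 Pa/m
dP = 286622 * 1.7 / 1000 = 487.3 kPa

487.3 kPa


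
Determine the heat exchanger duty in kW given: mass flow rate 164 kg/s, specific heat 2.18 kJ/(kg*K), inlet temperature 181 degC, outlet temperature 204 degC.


Q = m_dot * cp * delta_T
delta_T = 204 - 181 = 23 K
Q = 164 * 2.18 * 23
= 357.52 * 23
= 8222.96 kW

8222.96 kW


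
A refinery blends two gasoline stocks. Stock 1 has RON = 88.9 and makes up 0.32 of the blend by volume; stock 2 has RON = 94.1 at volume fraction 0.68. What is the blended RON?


Linear blending: RON_blend = sum(vi * RONi)
Contribution 1: 0.32 * 88.9 = 28.448
Contribution 2: 0.68 * 94.1 = 63.988
RON_blend = 28.448 + 63.988 = 92.436

92.436


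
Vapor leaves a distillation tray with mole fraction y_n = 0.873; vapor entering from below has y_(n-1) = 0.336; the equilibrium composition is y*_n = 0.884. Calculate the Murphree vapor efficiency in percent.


Murphree vapor efficiency: EMV = (y_n - y_(n-1)) / (y*_n - y_(n-1)) * 100
EMV = (0.873 - 0.336) / (0.884 - 0.336) * 100 = 0.537 / 0.548 * 100 = 97.99

97.99 %
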